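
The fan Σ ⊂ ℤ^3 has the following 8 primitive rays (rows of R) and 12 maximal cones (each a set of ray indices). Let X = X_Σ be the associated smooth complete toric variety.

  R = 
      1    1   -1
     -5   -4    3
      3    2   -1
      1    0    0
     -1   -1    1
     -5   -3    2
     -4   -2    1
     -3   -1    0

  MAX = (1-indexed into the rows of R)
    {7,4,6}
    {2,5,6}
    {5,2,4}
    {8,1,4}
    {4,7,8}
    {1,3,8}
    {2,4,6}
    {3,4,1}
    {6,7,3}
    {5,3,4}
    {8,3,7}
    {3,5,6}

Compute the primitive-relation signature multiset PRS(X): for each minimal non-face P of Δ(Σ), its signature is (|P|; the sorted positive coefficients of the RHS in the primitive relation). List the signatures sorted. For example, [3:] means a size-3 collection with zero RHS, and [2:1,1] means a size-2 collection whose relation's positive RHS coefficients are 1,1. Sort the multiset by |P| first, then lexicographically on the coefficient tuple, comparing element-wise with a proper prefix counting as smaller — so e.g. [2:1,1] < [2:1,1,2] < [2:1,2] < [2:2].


|primitive collections| = 14. Relations:

  {1,5}:  v_{1} + v_{5} = 0  so sig = [2:]
  {1,6}:  v_{1} + v_{6} = v_{7}  so sig = [2:1]
  {1,7}:  v_{1} + v_{7} = v_{8}  so sig = [2:1]
  {5,7}:  v_{5} + v_{7} = v_{6}  so sig = [2:1]
  {5,8}:  v_{5} + v_{8} = v_{7}  so sig = [2:1]
  {1,2}:  v_{1} + v_{2} = v_{4} + v_{6}  so sig = [2:1,1]
  {2,8}:  v_{2} + v_{8} = v_{4} + v_{6} + v_{7}  so sig = [2:1,1,1]
  {2,7}:  v_{2} + v_{7} = v_{4} + 2·v_{6}  so sig = [2:1,2]
  {2,3}:  v_{2} + v_{3} = 2·v_{5}  so sig = [2:2]
  {6,8}:  v_{6} + v_{8} = 2·v_{7}  so sig = [2:2]
  {3,4,7}:  v_{3} + v_{4} + v_{7} = 0  so sig = [3:]
  {3,4,6}:  v_{3} + v_{4} + v_{6} = v_{5}  so sig = [3:1]
  {3,4,8}:  v_{3} + v_{4} + v_{8} = v_{1}  so sig = [3:1]
  {4,5,6}:  v_{4} + v_{5} + v_{6} = v_{2}  so sig = [3:1]

so the primitive-relation signature multiset is
    |P|=2: 10 collections, coeffs (), (1), (1), (1), (1), (1,1), (1,1,1), (1,2), (2), (2)
    |P|=3: 4 collections, coeffs (), (1), (1), (1)


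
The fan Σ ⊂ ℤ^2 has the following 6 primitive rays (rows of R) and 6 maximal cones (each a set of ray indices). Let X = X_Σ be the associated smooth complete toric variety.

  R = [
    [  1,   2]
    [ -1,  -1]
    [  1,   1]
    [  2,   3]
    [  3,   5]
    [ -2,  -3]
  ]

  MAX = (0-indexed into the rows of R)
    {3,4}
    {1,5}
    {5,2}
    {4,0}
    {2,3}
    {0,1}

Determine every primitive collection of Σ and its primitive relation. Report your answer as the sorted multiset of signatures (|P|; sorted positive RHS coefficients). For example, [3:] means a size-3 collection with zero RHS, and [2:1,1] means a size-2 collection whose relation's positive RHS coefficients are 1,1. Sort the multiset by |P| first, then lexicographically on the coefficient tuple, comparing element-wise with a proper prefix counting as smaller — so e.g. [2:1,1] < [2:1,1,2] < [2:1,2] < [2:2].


9 minimal non-faces of Δ(Σ) (on 6 rays):

  P = {1,2}:  v_{1} + v_{2} = 0 ; sig = [2:]
  P = {3,5}:  v_{3} + v_{5} = 0 ; sig = [2:]
  P = {0,2}:  v_{0} + v_{2} = v_{3} ; sig = [2:1]
  P = {0,3}:  v_{0} + v_{3} = v_{4} ; sig = [2:1]
  P = {0,5}:  v_{0} + v_{5} = v_{1} ; sig = [2:1]
  P = {1,3}:  v_{1} + v_{3} = v_{0} ; sig = [2:1]
  P = {4,5}:  v_{4} + v_{5} = v_{0} ; sig = [2:1]
  P = {1,4}:  v_{1} + v_{4} = 2·v_{0} ; sig = [2:2]
  P = {2,4}:  v_{2} + v_{4} = 2·v_{3} ; sig = [2:2]

so the primitive-relation signature multiset is
    |P|=2: 9 collections, coeffs (), (), (1), (1), (1), (1), (1), (2), (2)


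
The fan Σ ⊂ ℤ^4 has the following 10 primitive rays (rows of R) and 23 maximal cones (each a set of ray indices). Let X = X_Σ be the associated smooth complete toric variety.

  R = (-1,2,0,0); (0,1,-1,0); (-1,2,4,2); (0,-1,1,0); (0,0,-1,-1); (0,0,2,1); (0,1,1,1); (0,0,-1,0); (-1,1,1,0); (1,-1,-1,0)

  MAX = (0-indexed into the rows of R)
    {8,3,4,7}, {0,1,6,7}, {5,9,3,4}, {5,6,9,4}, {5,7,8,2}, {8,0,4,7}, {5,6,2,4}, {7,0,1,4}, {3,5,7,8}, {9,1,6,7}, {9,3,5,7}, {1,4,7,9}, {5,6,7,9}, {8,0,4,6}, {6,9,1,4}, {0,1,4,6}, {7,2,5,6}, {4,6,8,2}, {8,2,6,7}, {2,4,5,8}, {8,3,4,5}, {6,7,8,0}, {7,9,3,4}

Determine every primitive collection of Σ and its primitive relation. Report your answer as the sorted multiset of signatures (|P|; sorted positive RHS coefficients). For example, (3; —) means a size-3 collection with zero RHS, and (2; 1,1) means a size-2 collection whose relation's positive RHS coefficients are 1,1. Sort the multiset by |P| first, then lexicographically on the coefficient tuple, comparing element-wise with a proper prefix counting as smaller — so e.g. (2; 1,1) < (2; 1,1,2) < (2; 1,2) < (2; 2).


The 16 primitive collections of Σ (r=10, n=4):

  P = {1,3}:  v_{1} + v_{3} = 0  →  sig = (2; —)
  P = {8,9}:  v_{8} + v_{9} = 0  →  sig = (2; —)
  P = {0,3}:  v_{0} + v_{3} = v_{8}  →  sig = (2; 1)
  P = {0,9}:  v_{0} + v_{9} = v_{1}  →  sig = (2; 1)
  P = {1,5}:  v_{1} + v_{5} = v_{6}  →  sig = (2; 1)
  P = {1,8}:  v_{1} + v_{8} = v_{0}  →  sig = (2; 1)
  P = {3,6}:  v_{3} + v_{6} = v_{5}  →  sig = (2; 1)
  P = {0,5}:  v_{0} + v_{5} = v_{6} + v_{8}  →  sig = (2; 1,1)
  P = {2,9}:  v_{2} + v_{9} = v_{5} + v_{6}  →  sig = (2; 1,1)
  P = {1,2}:  v_{1} + v_{2} = 2·v_{6} + v_{8}  →  sig = (2; 1,2)
  P = {2,3}:  v_{2} + v_{3} = 2·v_{5} + v_{8}  →  sig = (2; 1,2)
  P = {0,2}:  v_{0} + v_{2} = 2·v_{6} + 2·v_{8}  →  sig = (2; 2,2)
  P = {4,5,7}:  v_{4} + v_{5} + v_{7} = 0  →  sig = (3; —)
  P = {4,6,7}:  v_{4} + v_{6} + v_{7} = v_{1}  →  sig = (3; 1)
  P = {5,6,8}:  v_{5} + v_{6} + v_{8} = v_{2}  →  sig = (3; 1)
  P = {2,4,7}:  v_{2} + v_{4} + v_{7} = v_{6} + v_{8}  →  sig = (3; 1,1)

so the primitive-relation signature multiset is
    (2; —)
    (2; —)
    (2; 1)
    (2; 1)
    (2; 1)
    (2; 1)
    (2; 1)
    (2; 1,1)
    (2; 1,1)
    (2; 1,2)
    (2; 1,2)
    (2; 2,2)
    (3; —)
    (3; 1)
    (3; 1)
    (3; 1,1)


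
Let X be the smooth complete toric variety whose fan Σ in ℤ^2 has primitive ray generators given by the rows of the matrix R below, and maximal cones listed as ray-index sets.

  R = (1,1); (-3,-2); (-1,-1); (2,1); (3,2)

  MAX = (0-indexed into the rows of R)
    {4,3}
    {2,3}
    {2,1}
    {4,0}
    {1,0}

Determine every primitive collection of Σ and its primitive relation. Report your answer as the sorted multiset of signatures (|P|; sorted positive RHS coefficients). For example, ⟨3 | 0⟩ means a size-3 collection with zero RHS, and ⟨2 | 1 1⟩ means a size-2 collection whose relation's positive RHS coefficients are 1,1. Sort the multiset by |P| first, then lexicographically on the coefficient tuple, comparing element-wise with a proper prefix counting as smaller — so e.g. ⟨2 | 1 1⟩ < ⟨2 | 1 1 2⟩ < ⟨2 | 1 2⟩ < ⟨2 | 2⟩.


Σ has 5 primitive collections:

  P = {0,2}:  v_{0} + v_{2} = 0  →  sig = ⟨2 | 0⟩
  P = {1,4}:  v_{1} + v_{4} = 0  →  sig = ⟨2 | 0⟩
  P = {0,3}:  v_{0} + v_{3} = v_{4}  →  sig = ⟨2 | 1⟩
  P = {1,3}:  v_{1} + v_{3} = v_{2}  →  sig = ⟨2 | 1⟩
  P = {2,4}:  v_{2} + v_{4} = v_{3}  →  sig = ⟨2 | 1⟩

Signatures (|P|; sorted positive RHS coefficients), sorted:
    |P|=2: 5 collections, coeffs (), (), (1), (1), (1)


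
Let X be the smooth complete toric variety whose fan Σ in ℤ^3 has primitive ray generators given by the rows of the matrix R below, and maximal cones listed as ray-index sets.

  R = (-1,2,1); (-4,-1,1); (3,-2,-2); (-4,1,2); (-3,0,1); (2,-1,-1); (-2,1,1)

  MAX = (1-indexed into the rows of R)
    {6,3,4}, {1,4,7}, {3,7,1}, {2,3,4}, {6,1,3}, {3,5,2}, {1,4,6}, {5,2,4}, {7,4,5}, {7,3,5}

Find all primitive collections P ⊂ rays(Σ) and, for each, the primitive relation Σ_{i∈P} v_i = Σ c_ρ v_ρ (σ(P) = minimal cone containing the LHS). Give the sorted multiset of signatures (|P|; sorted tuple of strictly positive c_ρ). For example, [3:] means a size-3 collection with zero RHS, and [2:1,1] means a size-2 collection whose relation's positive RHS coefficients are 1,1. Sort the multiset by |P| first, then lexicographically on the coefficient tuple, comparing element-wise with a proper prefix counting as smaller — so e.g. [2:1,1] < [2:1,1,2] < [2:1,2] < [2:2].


Δ(Σ) — 7 vertices, 9 min non-faces:

  {6,7}:  v_{6} + v_{7} = 0 — sig = [2:]
  {1,2}:  v_{1} + v_{2} = v_{5} + v_{7} — sig = [2:1,1]
  {5,6}:  v_{5} + v_{6} = v_{3} + v_{4} — sig = [2:1,1]
  {1,5}:  v_{1} + v_{5} = 2·v_{7} — sig = [2:2]
  {2,7}:  v_{2} + v_{7} = 2·v_{5} — sig = [2:2]
  {2,6}:  v_{2} + v_{6} = 2·v_{3} + 2·v_{4} — sig = [2:2,2]
  {1,3,4}:  v_{1} + v_{3} + v_{4} = v_{7} — sig = [3:1]
  {3,4,5}:  v_{3} + v_{4} + v_{5} = v_{2} — sig = [3:1]
  {3,4,7}:  v_{3} + v_{4} + v_{7} = v_{5} — sig = [3:1]

Sorted signature multiset PRS(X):
    [2:]
    [2:1,1]
    [2:1,1]
    [2:2]
    [2:2]
    [2:2,2]
    [3:1]
    [3:1]
    [3:1]


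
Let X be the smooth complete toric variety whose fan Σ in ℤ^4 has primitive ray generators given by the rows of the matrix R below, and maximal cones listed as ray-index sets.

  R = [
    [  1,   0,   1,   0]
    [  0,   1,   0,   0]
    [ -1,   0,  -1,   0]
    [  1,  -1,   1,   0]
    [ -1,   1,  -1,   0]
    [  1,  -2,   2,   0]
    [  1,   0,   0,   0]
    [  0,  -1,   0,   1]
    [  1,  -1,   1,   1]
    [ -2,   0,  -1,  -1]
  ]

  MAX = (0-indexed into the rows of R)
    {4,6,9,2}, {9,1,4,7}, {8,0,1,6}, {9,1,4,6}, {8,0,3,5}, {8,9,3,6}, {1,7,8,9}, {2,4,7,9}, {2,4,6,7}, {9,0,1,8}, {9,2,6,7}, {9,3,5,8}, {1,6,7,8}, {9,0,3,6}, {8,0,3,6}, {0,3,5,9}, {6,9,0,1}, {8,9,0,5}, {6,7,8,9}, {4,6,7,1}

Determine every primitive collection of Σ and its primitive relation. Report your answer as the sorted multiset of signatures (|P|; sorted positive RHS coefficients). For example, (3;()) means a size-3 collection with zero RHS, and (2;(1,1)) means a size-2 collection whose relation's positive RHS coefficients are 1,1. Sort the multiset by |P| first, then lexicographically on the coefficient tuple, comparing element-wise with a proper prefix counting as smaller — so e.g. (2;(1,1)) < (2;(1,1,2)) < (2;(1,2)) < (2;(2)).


Minimal non-faces — 20 found among 10 rays, 20 max cones:

  P={0,2}:  v_{0} + v_{2} = 0  so sig = (2;())
  P={3,4}:  v_{3} + v_{4} = 0  so sig = (2;())
  P={0,4}:  v_{0} + v_{4} = v_{1}  so sig = (2;(1))
  P={0,7}:  v_{0} + v_{7} = v_{8}  so sig = (2;(1))
  P={1,2}:  v_{1} + v_{2} = v_{4}  so sig = (2;(1))
  P={1,3}:  v_{1} + v_{3} = v_{0}  so sig = (2;(1))
  P={2,8}:  v_{2} + v_{8} = v_{7}  so sig = (2;(1))
  P={4,8}:  v_{4} + v_{8} = v_{1} + v_{7}  so sig = (2;(1,1))
  P={2,3}:  v_{2} + v_{3} = v_{6} + v_{8} + v_{9}  so sig = (2;(1,1,1))
  P={2,5}:  v_{2} + v_{5} = v_{3} + v_{8} + v_{9}  so sig = (2;(1,1,1))
  P={4,5}:  v_{4} + v_{5} = v_{0} + v_{8} + v_{9}  so sig = (2;(1,1,1))
  P={1,5}:  v_{1} + v_{5} = 2·v_{0} + v_{8} + v_{9}  so sig = (2;(1,1,2))
  P={3,7}:  v_{3} + v_{7} = v_{6} + 2·v_{8} + v_{9}  so sig = (2;(1,1,2))
  P={5,7}:  v_{5} + v_{7} = v_{3} + 2·v_{8} + v_{9}  so sig = (2;(1,1,2))
  P={5,6}:  v_{5} + v_{6} = 2·v_{3}  so sig = (2;(2))
  P={1,6,8,9}:  v_{1} + v_{6} + v_{8} + v_{9} = 0  so sig = (4;())
  P={0,3,8,9}:  v_{0} + v_{3} + v_{8} + v_{9} = v_{5}  so sig = (4;(1))
  P={0,6,8,9}:  v_{0} + v_{6} + v_{8} + v_{9} = v_{3}  so sig = (4;(1))
  P={1,6,7,9}:  v_{1} + v_{6} + v_{7} + v_{9} = v_{2}  so sig = (4;(1))
  P={4,6,7,9}:  v_{4} + v_{6} + v_{7} + v_{9} = 2·v_{2}  so sig = (4;(2))

Hence PRS(X_Σ) =
    |P|=2: 15 collections, coeffs (), (), (1), (1), (1), (1), (1), (1,1), (1,1,1), (1,1,1), (1,1,1), (1,1,2), (1,1,2), (1,1,2), (2)
    |P|=4: 5 collections, coeffs (), (1), (1), (1), (2)


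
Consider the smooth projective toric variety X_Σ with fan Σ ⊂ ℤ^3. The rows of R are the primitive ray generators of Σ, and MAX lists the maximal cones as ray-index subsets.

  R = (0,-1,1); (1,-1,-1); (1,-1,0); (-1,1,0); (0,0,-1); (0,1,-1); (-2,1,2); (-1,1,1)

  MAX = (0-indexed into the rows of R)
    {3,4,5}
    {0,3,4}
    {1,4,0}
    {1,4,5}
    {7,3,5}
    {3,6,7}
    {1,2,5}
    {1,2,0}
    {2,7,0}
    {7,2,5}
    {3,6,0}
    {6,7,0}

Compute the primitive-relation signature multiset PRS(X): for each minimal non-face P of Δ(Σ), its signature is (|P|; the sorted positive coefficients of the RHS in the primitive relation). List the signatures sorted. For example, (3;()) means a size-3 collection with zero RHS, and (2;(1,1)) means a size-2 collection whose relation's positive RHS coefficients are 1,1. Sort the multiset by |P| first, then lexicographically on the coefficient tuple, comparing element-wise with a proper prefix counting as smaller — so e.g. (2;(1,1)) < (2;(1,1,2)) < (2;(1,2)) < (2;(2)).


11 collections generate NE(X_Σ); each relation:

  P = {0,5}:  v_{0} + v_{5} = 0 ; sig = (2;())
  P = {1,7}:  v_{1} + v_{7} = 0 ; sig = (2;())
  P = {2,3}:  v_{2} + v_{3} = 0 ; sig = (2;())
  P = {1,3}:  v_{1} + v_{3} = v_{4} ; sig = (2;(1))
  P = {2,4}:  v_{2} + v_{4} = v_{1} ; sig = (2;(1))
  P = {4,7}:  v_{4} + v_{7} = v_{3} ; sig = (2;(1))
  P = {1,6}:  v_{1} + v_{6} = v_{0} + v_{3} ; sig = (2;(1,1))
  P = {2,6}:  v_{2} + v_{6} = v_{0} + v_{7} ; sig = (2;(1,1))
  P = {5,6}:  v_{5} + v_{6} = v_{3} + v_{7} ; sig = (2;(1,1))
  P = {4,6}:  v_{4} + v_{6} = v_{0} + 2·v_{3} ; sig = (2;(1,2))
  P = {0,3,7}:  v_{0} + v_{3} + v_{7} = v_{6} ; sig = (3;(1))

Hence PRS(X_Σ) =
    |P|=2: 10 collections, coeffs (), (), (), (1), (1), (1), (1,1), (1,1), (1,1), (1,2)
    |P|=3: 1 collection, coeffs (1)


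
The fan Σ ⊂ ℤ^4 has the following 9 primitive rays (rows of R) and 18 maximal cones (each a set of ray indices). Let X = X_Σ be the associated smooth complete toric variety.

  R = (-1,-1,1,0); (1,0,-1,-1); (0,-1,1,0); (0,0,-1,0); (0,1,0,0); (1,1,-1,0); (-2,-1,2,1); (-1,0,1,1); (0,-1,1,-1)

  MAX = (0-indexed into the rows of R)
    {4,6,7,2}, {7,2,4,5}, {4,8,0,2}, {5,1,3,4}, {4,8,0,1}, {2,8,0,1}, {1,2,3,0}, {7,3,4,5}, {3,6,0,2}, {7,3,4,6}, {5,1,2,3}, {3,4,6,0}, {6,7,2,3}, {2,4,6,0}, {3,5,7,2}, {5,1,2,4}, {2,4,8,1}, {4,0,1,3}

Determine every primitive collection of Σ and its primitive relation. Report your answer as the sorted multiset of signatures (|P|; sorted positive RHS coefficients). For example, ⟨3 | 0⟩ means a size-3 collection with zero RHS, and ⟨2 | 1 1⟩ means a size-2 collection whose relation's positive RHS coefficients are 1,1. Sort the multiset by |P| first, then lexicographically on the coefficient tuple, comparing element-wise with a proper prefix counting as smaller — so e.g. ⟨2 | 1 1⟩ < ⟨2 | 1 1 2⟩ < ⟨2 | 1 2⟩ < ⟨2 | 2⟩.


The 11 primitive collections of Σ (r=9, n=4):

  P={0,5}:  v_{0} + v_{5} = 0 — sig = ⟨2 | 0⟩
  P={1,7}:  v_{1} + v_{7} = 0 — sig = ⟨2 | 0⟩
  P={0,7}:  v_{0} + v_{7} = v_{6} — sig = ⟨2 | 1⟩
  P={1,6}:  v_{1} + v_{6} = v_{0} — sig = ⟨2 | 1⟩
  P={5,6}:  v_{5} + v_{6} = v_{7} — sig = ⟨2 | 1⟩
  P={3,8}:  v_{3} + v_{8} = v_{0} + v_{1} — sig = ⟨2 | 1 1⟩
  P={5,8}:  v_{5} + v_{8} = v_{1} + v_{2} + v_{4} — sig = ⟨2 | 1 1 1⟩
  P={7,8}:  v_{7} + v_{8} = v_{0} + v_{2} + v_{4} — sig = ⟨2 | 1 1 1⟩
  P={6,8}:  v_{6} + v_{8} = 2·v_{0} + v_{2} + v_{4} — sig = ⟨2 | 1 1 2⟩
  P={2,3,4}:  v_{2} + v_{3} + v_{4} = 0 — sig = ⟨3 | 0⟩
  P={0,1,2,4}:  v_{0} + v_{1} + v_{2} + v_{4} = v_{8} — sig = ⟨4 | 1⟩

Signatures (|P|; sorted positive RHS coefficients), sorted:
    ⟨2 | 0⟩
    ⟨2 | 0⟩
    ⟨2 | 1⟩
    ⟨2 | 1⟩
    ⟨2 | 1⟩
    ⟨2 | 1 1⟩
    ⟨2 | 1 1 1⟩
    ⟨2 | 1 1 1⟩
    ⟨2 | 1 1 2⟩
    ⟨3 | 0⟩
    ⟨4 | 1⟩


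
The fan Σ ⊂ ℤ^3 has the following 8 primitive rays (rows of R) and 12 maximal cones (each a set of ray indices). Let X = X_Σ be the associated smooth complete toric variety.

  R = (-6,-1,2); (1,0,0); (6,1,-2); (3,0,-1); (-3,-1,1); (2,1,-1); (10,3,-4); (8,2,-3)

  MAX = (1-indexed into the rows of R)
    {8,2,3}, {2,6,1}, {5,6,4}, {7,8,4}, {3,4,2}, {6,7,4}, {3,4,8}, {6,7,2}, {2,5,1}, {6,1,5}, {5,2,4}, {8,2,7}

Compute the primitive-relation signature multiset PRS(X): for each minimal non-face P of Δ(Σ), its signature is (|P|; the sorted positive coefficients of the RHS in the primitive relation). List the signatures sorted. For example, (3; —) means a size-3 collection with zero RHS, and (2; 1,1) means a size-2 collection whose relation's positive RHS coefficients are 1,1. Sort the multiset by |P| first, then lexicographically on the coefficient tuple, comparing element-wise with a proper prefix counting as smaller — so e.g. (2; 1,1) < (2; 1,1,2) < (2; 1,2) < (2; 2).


|primitive collections| = 14. Relations:

  P = {1,3}:  v_{1} + v_{3} = 0  →  sig = (2; —)
  P = {1,4}:  v_{1} + v_{4} = v_{5}  →  sig = (2; 1)
  P = {1,8}:  v_{1} + v_{8} = v_{6}  →  sig = (2; 1)
  P = {3,5}:  v_{3} + v_{5} = v_{4}  →  sig = (2; 1)
  P = {3,6}:  v_{3} + v_{6} = v_{8}  →  sig = (2; 1)
  P = {6,8}:  v_{6} + v_{8} = v_{7}  →  sig = (2; 1)
  P = {5,8}:  v_{5} + v_{8} = v_{4} + v_{6}  →  sig = (2; 1,1)
  P = {5,7}:  v_{5} + v_{7} = v_{4} + 2·v_{6}  →  sig = (2; 1,2)
  P = {1,7}:  v_{1} + v_{7} = 2·v_{6}  →  sig = (2; 2)
  P = {3,7}:  v_{3} + v_{7} = 2·v_{8}  →  sig = (2; 2)
  P = {2,5,6}:  v_{2} + v_{5} + v_{6} = 0  →  sig = (3; —)
  P = {2,4,6}:  v_{2} + v_{4} + v_{6} = v_{3}  →  sig = (3; 1)
  P = {2,4,7}:  v_{2} + v_{4} + v_{7} = v_{3} + v_{8}  →  sig = (3; 1,1)
  P = {2,4,8}:  v_{2} + v_{4} + v_{8} = 2·v_{3}  →  sig = (3; 2)

Signatures (|P|; sorted positive RHS coefficients), sorted:
[(2; —), (2; 1), (2; 1), (2; 1), (2; 1), (2; 1), (2; 1,1), (2; 1,2), (2; 2), (2; 2), (3; —), (3; 1), (3; 1,1), (3; 2)]


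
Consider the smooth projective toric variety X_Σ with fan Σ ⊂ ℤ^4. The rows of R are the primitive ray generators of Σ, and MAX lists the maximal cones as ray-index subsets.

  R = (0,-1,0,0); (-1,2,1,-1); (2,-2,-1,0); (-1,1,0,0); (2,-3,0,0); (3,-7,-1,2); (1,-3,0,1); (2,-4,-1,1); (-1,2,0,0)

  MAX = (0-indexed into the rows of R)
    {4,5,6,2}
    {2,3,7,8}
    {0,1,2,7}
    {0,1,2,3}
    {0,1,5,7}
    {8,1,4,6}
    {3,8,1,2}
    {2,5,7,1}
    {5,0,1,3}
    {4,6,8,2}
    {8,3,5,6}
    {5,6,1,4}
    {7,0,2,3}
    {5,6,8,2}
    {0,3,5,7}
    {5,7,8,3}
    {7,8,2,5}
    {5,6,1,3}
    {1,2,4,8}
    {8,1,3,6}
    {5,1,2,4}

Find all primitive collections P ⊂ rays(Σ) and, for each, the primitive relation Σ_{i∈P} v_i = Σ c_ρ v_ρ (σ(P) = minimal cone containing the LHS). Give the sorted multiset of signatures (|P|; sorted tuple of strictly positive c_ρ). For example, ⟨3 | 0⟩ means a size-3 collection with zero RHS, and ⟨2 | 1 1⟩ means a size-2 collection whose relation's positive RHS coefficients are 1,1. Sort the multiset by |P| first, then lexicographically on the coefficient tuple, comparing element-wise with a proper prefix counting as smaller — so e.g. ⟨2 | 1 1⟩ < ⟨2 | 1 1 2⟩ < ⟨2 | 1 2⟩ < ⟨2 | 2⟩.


Primitive collections (14):

  P = {0,8}:  v_{0} + v_{8} = v_{3}  →  sig = ⟨2 | 1⟩
  P = {6,7}:  v_{6} + v_{7} = v_{5}  →  sig = ⟨2 | 1⟩
  P = {3,4}:  v_{3} + v_{4} = v_{1} + v_{7}  →  sig = ⟨2 | 1 1⟩
  P = {0,6}:  v_{0} + v_{6} = v_{1} + v_{3} + v_{5}  →  sig = ⟨2 | 1 1 1⟩
  P = {4,7}:  v_{4} + v_{7} = v_{1} + v_{2} + v_{5}  →  sig = ⟨2 | 1 1 1⟩
  P = {0,4}:  v_{0} + v_{4} = 2·v_{1} + 2·v_{7}  →  sig = ⟨2 | 2 2⟩
  P = {1,7,8}:  v_{1} + v_{7} + v_{8} = 0  →  sig = ⟨3 | 0⟩
  P = {1,2,6}:  v_{1} + v_{2} + v_{6} = v_{4}  →  sig = ⟨3 | 1⟩
  P = {1,3,7}:  v_{1} + v_{3} + v_{7} = v_{0}  →  sig = ⟨3 | 1⟩
  P = {1,5,8}:  v_{1} + v_{5} + v_{8} = v_{6}  →  sig = ⟨3 | 1⟩
  P = {2,3,6}:  v_{2} + v_{3} + v_{6} = v_{7}  →  sig = ⟨3 | 1⟩
  P = {4,5,8}:  v_{4} + v_{5} + v_{8} = v_{2} + 2·v_{6}  →  sig = ⟨3 | 1 2⟩
  P = {0,2,5}:  v_{0} + v_{2} + v_{5} = v_{1} + 3·v_{7}  →  sig = ⟨3 | 1 3⟩
  P = {2,3,5}:  v_{2} + v_{3} + v_{5} = 2·v_{7}  →  sig = ⟨3 | 2⟩

Hence PRS(X_Σ) =
[⟨2 | 1⟩, ⟨2 | 1⟩, ⟨2 | 1 1⟩, ⟨2 | 1 1 1⟩, ⟨2 | 1 1 1⟩, ⟨2 | 2 2⟩, ⟨3 | 0⟩, ⟨3 | 1⟩, ⟨3 | 1⟩, ⟨3 | 1⟩, ⟨3 | 1⟩, ⟨3 | 1 2⟩, ⟨3 | 1 3⟩, ⟨3 | 2⟩]


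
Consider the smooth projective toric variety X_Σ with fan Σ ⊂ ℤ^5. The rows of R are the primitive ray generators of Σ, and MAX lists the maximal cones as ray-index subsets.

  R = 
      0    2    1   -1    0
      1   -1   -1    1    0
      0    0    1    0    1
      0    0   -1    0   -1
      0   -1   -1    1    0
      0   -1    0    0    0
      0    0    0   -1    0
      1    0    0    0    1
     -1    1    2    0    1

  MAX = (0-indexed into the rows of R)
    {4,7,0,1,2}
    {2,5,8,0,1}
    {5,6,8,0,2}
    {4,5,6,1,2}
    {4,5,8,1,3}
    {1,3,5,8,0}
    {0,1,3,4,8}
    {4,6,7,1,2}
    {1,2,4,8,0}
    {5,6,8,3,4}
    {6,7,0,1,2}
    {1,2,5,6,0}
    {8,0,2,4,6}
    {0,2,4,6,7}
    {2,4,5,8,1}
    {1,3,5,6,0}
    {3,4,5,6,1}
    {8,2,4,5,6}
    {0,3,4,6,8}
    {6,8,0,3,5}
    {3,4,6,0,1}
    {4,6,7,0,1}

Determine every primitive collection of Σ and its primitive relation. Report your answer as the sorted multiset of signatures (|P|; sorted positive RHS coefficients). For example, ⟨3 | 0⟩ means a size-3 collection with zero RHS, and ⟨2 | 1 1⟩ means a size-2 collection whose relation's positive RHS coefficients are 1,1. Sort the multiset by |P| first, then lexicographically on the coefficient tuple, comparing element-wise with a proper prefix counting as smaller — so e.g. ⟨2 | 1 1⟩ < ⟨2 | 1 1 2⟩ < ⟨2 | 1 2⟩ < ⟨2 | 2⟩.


7 minimal non-faces of Δ(Σ) (on 9 rays):

  {2,3}:  v_{2} + v_{3} = 0 — sig = ⟨2 | 0⟩
  {5,7}:  v_{5} + v_{7} = v_{1} + v_{2} + v_{6} — sig = ⟨2 | 1 1 1⟩
  {3,7}:  v_{3} + v_{7} = v_{0} + v_{1} + v_{4} + v_{6} — sig = ⟨2 | 1 1 1 1⟩
  {7,8}:  v_{7} + v_{8} = v_{0} + 2·v_{2} + v_{4} — sig = ⟨2 | 1 1 2⟩
  {0,4,5}:  v_{0} + v_{4} + v_{5} = 0 — sig = ⟨3 | 0⟩
  {1,6,8}:  v_{1} + v_{6} + v_{8} = v_{2} — sig = ⟨3 | 1⟩
  {0,1,2,4,6}:  v_{0} + v_{1} + v_{2} + v_{4} + v_{6} = v_{7} — sig = ⟨5 | 1⟩

so the primitive-relation signature multiset is
{ ⟨2 | 0⟩,  ⟨2 | 1 1 1⟩,  ⟨2 | 1 1 1 1⟩,  ⟨2 | 1 1 2⟩,  ⟨3 | 0⟩,  ⟨3 | 1⟩,  ⟨5 | 1⟩ }


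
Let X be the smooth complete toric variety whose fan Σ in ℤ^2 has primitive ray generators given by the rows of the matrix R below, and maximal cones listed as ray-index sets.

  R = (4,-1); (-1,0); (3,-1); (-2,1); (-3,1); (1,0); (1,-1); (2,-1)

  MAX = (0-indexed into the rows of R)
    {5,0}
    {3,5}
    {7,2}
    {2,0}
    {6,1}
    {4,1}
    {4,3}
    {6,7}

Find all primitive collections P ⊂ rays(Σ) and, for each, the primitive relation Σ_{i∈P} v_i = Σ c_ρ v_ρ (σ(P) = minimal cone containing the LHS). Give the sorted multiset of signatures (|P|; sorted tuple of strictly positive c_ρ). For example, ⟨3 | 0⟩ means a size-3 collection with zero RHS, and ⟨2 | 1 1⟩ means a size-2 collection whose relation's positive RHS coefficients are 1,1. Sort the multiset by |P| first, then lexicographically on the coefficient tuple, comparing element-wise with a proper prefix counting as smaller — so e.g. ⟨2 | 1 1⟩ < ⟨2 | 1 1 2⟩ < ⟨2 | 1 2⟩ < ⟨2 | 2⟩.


|primitive collections| = 20. Relations:

  {1,5}:  v_{1} + v_{5} = 0 ; sig = ⟨2 | 0⟩
  {2,4}:  v_{2} + v_{4} = 0 ; sig = ⟨2 | 0⟩
  {3,7}:  v_{3} + v_{7} = 0 ; sig = ⟨2 | 0⟩
  {0,1}:  v_{0} + v_{1} = v_{2} ; sig = ⟨2 | 1⟩
  {0,4}:  v_{0} + v_{4} = v_{5} ; sig = ⟨2 | 1⟩
  {1,2}:  v_{1} + v_{2} = v_{7} ; sig = ⟨2 | 1⟩
  {1,3}:  v_{1} + v_{3} = v_{4} ; sig = ⟨2 | 1⟩
  {1,7}:  v_{1} + v_{7} = v_{6} ; sig = ⟨2 | 1⟩
  {2,3}:  v_{2} + v_{3} = v_{5} ; sig = ⟨2 | 1⟩
  {2,5}:  v_{2} + v_{5} = v_{0} ; sig = ⟨2 | 1⟩
  {3,6}:  v_{3} + v_{6} = v_{1} ; sig = ⟨2 | 1⟩
  {4,5}:  v_{4} + v_{5} = v_{3} ; sig = ⟨2 | 1⟩
  {4,7}:  v_{4} + v_{7} = v_{1} ; sig = ⟨2 | 1⟩
  {5,6}:  v_{5} + v_{6} = v_{7} ; sig = ⟨2 | 1⟩
  {5,7}:  v_{5} + v_{7} = v_{2} ; sig = ⟨2 | 1⟩
  {0,6}:  v_{0} + v_{6} = v_{2} + v_{7} ; sig = ⟨2 | 1 1⟩
  {0,3}:  v_{0} + v_{3} = 2·v_{5} ; sig = ⟨2 | 2⟩
  {0,7}:  v_{0} + v_{7} = 2·v_{2} ; sig = ⟨2 | 2⟩
  {2,6}:  v_{2} + v_{6} = 2·v_{7} ; sig = ⟨2 | 2⟩
  {4,6}:  v_{4} + v_{6} = 2·v_{1} ; sig = ⟨2 | 2⟩

Sorted signature multiset PRS(X):
{ ⟨2 | 0⟩ ×3,  ⟨2 | 1⟩ ×12,  ⟨2 | 1 1⟩,  ⟨2 | 2⟩ ×4 }


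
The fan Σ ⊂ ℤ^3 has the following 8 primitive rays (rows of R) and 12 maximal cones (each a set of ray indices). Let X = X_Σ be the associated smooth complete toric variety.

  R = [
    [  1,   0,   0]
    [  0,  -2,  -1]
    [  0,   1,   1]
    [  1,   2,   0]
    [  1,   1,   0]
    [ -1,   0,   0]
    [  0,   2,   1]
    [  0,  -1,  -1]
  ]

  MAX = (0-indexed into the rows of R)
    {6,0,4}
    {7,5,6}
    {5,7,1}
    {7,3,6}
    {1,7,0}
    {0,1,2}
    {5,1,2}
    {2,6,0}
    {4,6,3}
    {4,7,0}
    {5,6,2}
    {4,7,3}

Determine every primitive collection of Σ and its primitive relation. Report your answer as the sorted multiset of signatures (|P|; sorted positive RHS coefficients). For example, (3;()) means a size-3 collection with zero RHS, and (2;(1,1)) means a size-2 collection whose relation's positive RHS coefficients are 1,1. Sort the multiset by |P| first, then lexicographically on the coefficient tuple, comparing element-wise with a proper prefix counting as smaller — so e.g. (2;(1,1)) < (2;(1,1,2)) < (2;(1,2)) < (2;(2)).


Σ has 12 primitive collections:

  P = {0,5}:  v_{0} + v_{5} = 0  ⟹  sig = (2;())
  P = {1,6}:  v_{1} + v_{6} = 0  ⟹  sig = (2;())
  P = {2,7}:  v_{2} + v_{7} = 0  ⟹  sig = (2;())
  P = {1,3}:  v_{1} + v_{3} = v_{4} + v_{7}  ⟹  sig = (2;(1,1))
  P = {1,4}:  v_{1} + v_{4} = v_{0} + v_{7}  ⟹  sig = (2;(1,1))
  P = {2,3}:  v_{2} + v_{3} = v_{4} + v_{6}  ⟹  sig = (2;(1,1))
  P = {2,4}:  v_{2} + v_{4} = v_{0} + v_{6}  ⟹  sig = (2;(1,1))
  P = {4,5}:  v_{4} + v_{5} = v_{6} + v_{7}  ⟹  sig = (2;(1,1))
  P = {0,3}:  v_{0} + v_{3} = 2·v_{4}  ⟹  sig = (2;(2))
  P = {3,5}:  v_{3} + v_{5} = 2·v_{6} + 2·v_{7}  ⟹  sig = (2;(2,2))
  P = {0,6,7}:  v_{0} + v_{6} + v_{7} = v_{4}  ⟹  sig = (3;(1))
  P = {4,6,7}:  v_{4} + v_{6} + v_{7} = v_{3}  ⟹  sig = (3;(1))

Hence PRS(X_Σ) =
{ (2;()) ×3,  (2;(1,1)) ×5,  (2;(2)),  (2;(2,2)),  (3;(1)) ×2 }


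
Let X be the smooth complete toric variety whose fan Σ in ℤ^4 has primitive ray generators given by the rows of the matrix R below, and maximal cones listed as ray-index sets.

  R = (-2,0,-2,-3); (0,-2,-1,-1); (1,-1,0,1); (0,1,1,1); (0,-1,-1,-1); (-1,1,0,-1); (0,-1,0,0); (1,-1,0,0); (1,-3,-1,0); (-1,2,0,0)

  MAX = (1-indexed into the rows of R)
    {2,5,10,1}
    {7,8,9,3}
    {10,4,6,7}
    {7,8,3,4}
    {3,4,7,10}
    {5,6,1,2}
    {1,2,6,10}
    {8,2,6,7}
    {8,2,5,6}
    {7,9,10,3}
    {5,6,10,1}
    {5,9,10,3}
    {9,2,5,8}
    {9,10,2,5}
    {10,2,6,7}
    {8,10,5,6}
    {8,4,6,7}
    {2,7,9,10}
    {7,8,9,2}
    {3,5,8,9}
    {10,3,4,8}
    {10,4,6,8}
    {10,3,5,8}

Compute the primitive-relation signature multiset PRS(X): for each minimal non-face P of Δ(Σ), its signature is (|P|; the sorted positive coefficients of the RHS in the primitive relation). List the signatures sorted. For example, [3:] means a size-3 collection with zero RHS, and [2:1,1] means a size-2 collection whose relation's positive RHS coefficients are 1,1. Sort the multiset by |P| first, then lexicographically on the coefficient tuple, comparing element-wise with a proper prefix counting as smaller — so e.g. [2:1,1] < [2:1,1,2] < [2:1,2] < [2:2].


Minimal non-faces — 16 found among 10 rays, 23 max cones:

  P = {3,6}:  v_{3} + v_{6} = 0  →  sig = [2:]
  P = {4,5}:  v_{4} + v_{5} = 0  →  sig = [2:]
  P = {2,3}:  v_{2} + v_{3} = v_{9}  →  sig = [2:1]
  P = {2,4}:  v_{2} + v_{4} = v_{7}  →  sig = [2:1]
  P = {5,7}:  v_{5} + v_{7} = v_{2}  →  sig = [2:1]
  P = {6,9}:  v_{6} + v_{9} = v_{2}  →  sig = [2:1]
  P = {4,9}:  v_{4} + v_{9} = v_{3} + v_{7}  →  sig = [2:1,1]
  P = {1,3}:  v_{1} + v_{3} = v_{2} + v_{5} + v_{10}  →  sig = [2:1,1,1]
  P = {1,4}:  v_{1} + v_{4} = v_{2} + v_{6} + v_{10}  →  sig = [2:1,1,1]
  P = {1,7}:  v_{1} + v_{7} = 2·v_{2} + v_{6} + v_{10}  →  sig = [2:1,1,2]
  P = {1,9}:  v_{1} + v_{9} = 2·v_{2} + v_{5} + v_{10}  →  sig = [2:1,1,2]
  P = {1,8}:  v_{1} + v_{8} = 2·v_{5} + v_{6}  →  sig = [2:1,2]
  P = {7,8,10}:  v_{7} + v_{8} + v_{10} = 0  →  sig = [3:]
  P = {2,8,10}:  v_{2} + v_{8} + v_{10} = v_{5}  →  sig = [3:1]
  P = {8,9,10}:  v_{8} + v_{9} + v_{10} = v_{3} + v_{5}  →  sig = [3:1,1]
  P = {2,5,6,10}:  v_{2} + v_{5} + v_{6} + v_{10} = v_{1}  →  sig = [4:1]

so the primitive-relation signature multiset is
[[2:], [2:], [2:1], [2:1], [2:1], [2:1], [2:1,1], [2:1,1,1], [2:1,1,1], [2:1,1,2], [2:1,1,2], [2:1,2], [3:], [3:1], [3:1,1], [4:1]]


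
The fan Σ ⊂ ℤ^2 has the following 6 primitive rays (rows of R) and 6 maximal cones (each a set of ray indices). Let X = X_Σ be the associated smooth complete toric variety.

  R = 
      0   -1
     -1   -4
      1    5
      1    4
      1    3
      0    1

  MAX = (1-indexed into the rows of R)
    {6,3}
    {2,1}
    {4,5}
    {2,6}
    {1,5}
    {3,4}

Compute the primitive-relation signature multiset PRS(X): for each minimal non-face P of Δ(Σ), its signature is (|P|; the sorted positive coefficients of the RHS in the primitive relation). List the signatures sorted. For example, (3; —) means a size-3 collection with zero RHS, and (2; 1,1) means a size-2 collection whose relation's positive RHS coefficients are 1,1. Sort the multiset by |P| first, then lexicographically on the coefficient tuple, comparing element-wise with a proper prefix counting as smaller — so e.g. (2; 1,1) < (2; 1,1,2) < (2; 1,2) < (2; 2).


Δ(Σ) — 6 vertices, 9 min non-faces:

  • {1,6}:  v_{1} + v_{6} = 0  so sig = (2; —)
  • {2,4}:  v_{2} + v_{4} = 0  so sig = (2; —)
  • {1,3}:  v_{1} + v_{3} = v_{4}  so sig = (2; 1)
  • {1,4}:  v_{1} + v_{4} = v_{5}  so sig = (2; 1)
  • {2,3}:  v_{2} + v_{3} = v_{6}  so sig = (2; 1)
  • {2,5}:  v_{2} + v_{5} = v_{1}  so sig = (2; 1)
  • {4,6}:  v_{4} + v_{6} = v_{3}  so sig = (2; 1)
  • {5,6}:  v_{5} + v_{6} = v_{4}  so sig = (2; 1)
  • {3,5}:  v_{3} + v_{5} = 2·v_{4}  so sig = (2; 2)

Hence PRS(X_Σ) =
    (2; —)
    (2; —)
    (2; 1)
    (2; 1)
    (2; 1)
    (2; 1)
    (2; 1)
    (2; 1)
    (2; 2)


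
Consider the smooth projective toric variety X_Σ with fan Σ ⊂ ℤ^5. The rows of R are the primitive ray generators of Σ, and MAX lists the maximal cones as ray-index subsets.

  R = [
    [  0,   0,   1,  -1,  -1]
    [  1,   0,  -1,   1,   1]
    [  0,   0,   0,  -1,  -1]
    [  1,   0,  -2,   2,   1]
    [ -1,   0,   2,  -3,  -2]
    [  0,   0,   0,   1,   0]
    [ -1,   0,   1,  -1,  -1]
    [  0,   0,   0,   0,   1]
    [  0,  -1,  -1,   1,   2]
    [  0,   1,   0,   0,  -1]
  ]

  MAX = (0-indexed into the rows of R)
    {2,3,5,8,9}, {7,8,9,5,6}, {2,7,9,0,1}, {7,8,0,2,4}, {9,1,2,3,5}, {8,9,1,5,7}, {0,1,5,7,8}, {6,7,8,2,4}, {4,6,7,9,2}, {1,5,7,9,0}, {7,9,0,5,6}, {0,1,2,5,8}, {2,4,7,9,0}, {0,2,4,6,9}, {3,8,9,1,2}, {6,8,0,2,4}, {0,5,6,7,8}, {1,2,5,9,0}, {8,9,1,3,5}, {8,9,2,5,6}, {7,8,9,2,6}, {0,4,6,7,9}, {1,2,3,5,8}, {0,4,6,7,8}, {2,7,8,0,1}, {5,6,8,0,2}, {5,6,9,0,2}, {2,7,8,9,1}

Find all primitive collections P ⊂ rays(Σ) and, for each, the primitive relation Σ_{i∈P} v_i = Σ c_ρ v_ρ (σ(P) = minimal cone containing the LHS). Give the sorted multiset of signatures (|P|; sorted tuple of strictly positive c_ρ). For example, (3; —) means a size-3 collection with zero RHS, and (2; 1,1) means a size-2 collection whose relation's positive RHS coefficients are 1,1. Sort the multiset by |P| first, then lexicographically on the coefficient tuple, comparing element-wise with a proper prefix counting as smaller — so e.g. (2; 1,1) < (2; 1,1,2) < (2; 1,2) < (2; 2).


Minimal non-faces — 12 found among 10 rays, 28 max cones:

  • {1,6}:  v_{1} + v_{6} = 0  ⟹  sig = (2; —)
  • {3,4}:  v_{3} + v_{4} = v_{2}  ⟹  sig = (2; 1)
  • {4,5}:  v_{4} + v_{5} = v_{0} + v_{6}  ⟹  sig = (2; 1,1)
  • {0,3}:  v_{0} + v_{3} = v_{1} + v_{2} + v_{5}  ⟹  sig = (2; 1,1,1)
  • {1,4}:  v_{1} + v_{4} = v_{0} + v_{2} + v_{7}  ⟹  sig = (2; 1,1,1)
  • {3,7}:  v_{3} + v_{7} = v_{1} + v_{8} + v_{9}  ⟹  sig = (2; 1,1,1)
  • {3,6}:  v_{3} + v_{6} = v_{2} + v_{5} + v_{8} + v_{9}  ⟹  sig = (2; 1,1,1,1)
  • {0,8,9}:  v_{0} + v_{8} + v_{9} = 0  ⟹  sig = (3; —)
  • {2,5,7}:  v_{2} + v_{5} + v_{7} = 0  ⟹  sig = (3; —)
  • {4,8,9}:  v_{4} + v_{8} + v_{9} = v_{2} + v_{6} + v_{7}  ⟹  sig = (3; 1,1,1)
  • {0,2,6,7}:  v_{0} + v_{2} + v_{6} + v_{7} = v_{4}  ⟹  sig = (4; 1)
  • {1,2,5,8,9}:  v_{1} + v_{2} + v_{5} + v_{8} + v_{9} = v_{3}  ⟹  sig = (5; 1)

so the primitive-relation signature multiset is
[(2; —), (2; 1), (2; 1,1), (2; 1,1,1), (2; 1,1,1), (2; 1,1,1), (2; 1,1,1,1), (3; —), (3; —), (3; 1,1,1), (4; 1), (5; 1)]


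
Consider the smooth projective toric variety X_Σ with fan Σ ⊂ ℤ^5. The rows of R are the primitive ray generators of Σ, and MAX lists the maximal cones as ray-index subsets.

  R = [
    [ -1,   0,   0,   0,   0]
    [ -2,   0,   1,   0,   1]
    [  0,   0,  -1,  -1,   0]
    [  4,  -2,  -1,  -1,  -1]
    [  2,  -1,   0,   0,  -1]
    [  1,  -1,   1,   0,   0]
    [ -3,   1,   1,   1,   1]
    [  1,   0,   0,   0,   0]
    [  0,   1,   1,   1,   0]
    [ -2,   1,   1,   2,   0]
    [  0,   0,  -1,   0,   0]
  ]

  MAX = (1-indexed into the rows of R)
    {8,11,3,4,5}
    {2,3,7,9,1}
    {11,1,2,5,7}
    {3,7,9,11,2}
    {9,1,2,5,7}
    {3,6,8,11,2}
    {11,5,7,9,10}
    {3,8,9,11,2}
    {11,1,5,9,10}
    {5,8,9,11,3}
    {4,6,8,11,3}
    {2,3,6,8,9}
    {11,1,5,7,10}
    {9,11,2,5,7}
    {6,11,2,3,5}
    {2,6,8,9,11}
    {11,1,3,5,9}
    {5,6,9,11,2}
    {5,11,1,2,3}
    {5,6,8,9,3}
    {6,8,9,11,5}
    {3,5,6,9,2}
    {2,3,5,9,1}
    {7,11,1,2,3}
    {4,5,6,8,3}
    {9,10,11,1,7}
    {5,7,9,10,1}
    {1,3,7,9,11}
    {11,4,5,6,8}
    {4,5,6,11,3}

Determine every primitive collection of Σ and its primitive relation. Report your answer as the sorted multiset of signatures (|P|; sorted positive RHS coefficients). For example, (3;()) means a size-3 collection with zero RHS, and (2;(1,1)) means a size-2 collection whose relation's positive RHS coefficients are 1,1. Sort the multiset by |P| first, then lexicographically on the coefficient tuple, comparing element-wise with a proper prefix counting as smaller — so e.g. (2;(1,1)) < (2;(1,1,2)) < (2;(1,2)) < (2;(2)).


Δ(Σ) — 11 vertices, 20 min non-faces:

  P = {1,8}:  v_{1} + v_{8} = 0  so sig = (2;())
  P = {1,6}:  v_{1} + v_{6} = v_{2} + v_{5}  so sig = (2;(1,1))
  P = {4,7}:  v_{4} + v_{7} = v_{6} + v_{11}  so sig = (2;(1,1))
  P = {7,8}:  v_{7} + v_{8} = v_{2} + v_{9} + v_{11}  so sig = (2;(1,1,1))
  P = {1,4}:  v_{1} + v_{4} = v_{3} + v_{5} + v_{6} + v_{11}  so sig = (2;(1,1,1,1))
  P = {8,10}:  v_{8} + v_{10} = v_{5} + v_{7} + v_{9} + v_{11}  so sig = (2;(1,1,1,1))
  P = {6,10}:  v_{6} + v_{10} = v_{2} + 2·v_{5} + v_{7} + v_{9} + v_{11}  so sig = (2;(1,1,1,1,2))
  P = {6,7}:  v_{6} + v_{7} = 2·v_{2} + v_{5} + v_{9} + v_{11}  so sig = (2;(1,1,1,2))
  P = {2,4}:  v_{2} + v_{4} = v_{3} + 2·v_{6} + v_{11}  so sig = (2;(1,1,2))
  P = {3,10}:  v_{3} + v_{10} = 2·v_{1} + v_{9} + v_{11}  so sig = (2;(1,1,2))
  P = {4,10}:  v_{4} + v_{10} = v_{2} + 2·v_{5} + v_{9} + 2·v_{11}  so sig = (2;(1,1,2,2))
  P = {2,10}:  v_{2} + v_{10} = v_{5} + 2·v_{7}  so sig = (2;(1,2))
  P = {4,9}:  v_{4} + v_{9} = v_{5} + 2·v_{8}  so sig = (2;(1,2))
  P = {2,5,8}:  v_{2} + v_{5} + v_{8} = v_{6}  so sig = (3;(1))
  P = {3,5,7}:  v_{3} + v_{5} + v_{7} = v_{1}  so sig = (3;(1))
  P = {1,2,9,11}:  v_{1} + v_{2} + v_{9} + v_{11} = v_{7}  so sig = (4;(1))
  P = {3,6,9,11}:  v_{3} + v_{6} + v_{9} + v_{11} = v_{8}  so sig = (4;(1))
  P = {2,3,5,9,11}:  v_{2} + v_{3} + v_{5} + v_{9} + v_{11} = 0  so sig = (5;())
  P = {1,5,7,9,11}:  v_{1} + v_{5} + v_{7} + v_{9} + v_{11} = v_{10}  so sig = (5;(1))
  P = {3,5,6,8,11}:  v_{3} + v_{5} + v_{6} + v_{8} + v_{11} = v_{4}  so sig = (5;(1))

so the primitive-relation signature multiset is
{ (2;()),  (2;(1,1)) ×2,  (2;(1,1,1)),  (2;(1,1,1,1)) ×2,  (2;(1,1,1,1,2)),  (2;(1,1,1,2)),  (2;(1,1,2)) ×2,  (2;(1,1,2,2)),  (2;(1,2)) ×2,  (3;(1)) ×2,  (4;(1)) ×2,  (5;()),  (5;(1)) ×2 }


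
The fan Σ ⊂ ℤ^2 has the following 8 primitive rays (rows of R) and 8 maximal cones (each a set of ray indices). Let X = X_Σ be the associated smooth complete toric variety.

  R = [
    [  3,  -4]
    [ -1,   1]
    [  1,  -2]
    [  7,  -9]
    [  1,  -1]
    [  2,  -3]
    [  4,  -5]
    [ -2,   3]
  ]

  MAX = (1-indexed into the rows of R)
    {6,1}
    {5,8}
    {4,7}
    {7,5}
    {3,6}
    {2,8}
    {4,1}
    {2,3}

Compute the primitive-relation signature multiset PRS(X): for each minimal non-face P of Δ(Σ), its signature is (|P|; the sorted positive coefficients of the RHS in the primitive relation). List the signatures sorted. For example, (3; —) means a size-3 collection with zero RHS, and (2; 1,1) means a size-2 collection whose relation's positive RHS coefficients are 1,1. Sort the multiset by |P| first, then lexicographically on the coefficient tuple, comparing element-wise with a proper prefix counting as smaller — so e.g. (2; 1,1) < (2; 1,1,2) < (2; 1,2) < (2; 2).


The 20 primitive collections of Σ (r=8, n=2):

  {2,5}:  v_{2} + v_{5} = 0 — sig = (2; —)
  {6,8}:  v_{6} + v_{8} = 0 — sig = (2; —)
  {1,2}:  v_{1} + v_{2} = v_{6} — sig = (2; 1)
  {1,5}:  v_{1} + v_{5} = v_{7} — sig = (2; 1)
  {1,7}:  v_{1} + v_{7} = v_{4} — sig = (2; 1)
  {1,8}:  v_{1} + v_{8} = v_{5} — sig = (2; 1)
  {2,6}:  v_{2} + v_{6} = v_{3} — sig = (2; 1)
  {2,7}:  v_{2} + v_{7} = v_{1} — sig = (2; 1)
  {3,5}:  v_{3} + v_{5} = v_{6} — sig = (2; 1)
  {3,8}:  v_{3} + v_{8} = v_{2} — sig = (2; 1)
  {5,6}:  v_{5} + v_{6} = v_{1} — sig = (2; 1)
  {3,7}:  v_{3} + v_{7} = v_{1} + v_{6} — sig = (2; 1,1)
  {4,8}:  v_{4} + v_{8} = v_{5} + v_{7} — sig = (2; 1,1)
  {3,4}:  v_{3} + v_{4} = 2·v_{1} + v_{6} — sig = (2; 1,2)
  {1,3}:  v_{1} + v_{3} = 2·v_{6} — sig = (2; 2)
  {2,4}:  v_{2} + v_{4} = 2·v_{1} — sig = (2; 2)
  {4,5}:  v_{4} + v_{5} = 2·v_{7} — sig = (2; 2)
  {6,7}:  v_{6} + v_{7} = 2·v_{1} — sig = (2; 2)
  {7,8}:  v_{7} + v_{8} = 2·v_{5} — sig = (2; 2)
  {4,6}:  v_{4} + v_{6} = 3·v_{1} — sig = (2; 3)

so the primitive-relation signature multiset is
{ (2; —) ×2,  (2; 1) ×9,  (2; 1,1) ×2,  (2; 1,2),  (2; 2) ×5,  (2; 3) }


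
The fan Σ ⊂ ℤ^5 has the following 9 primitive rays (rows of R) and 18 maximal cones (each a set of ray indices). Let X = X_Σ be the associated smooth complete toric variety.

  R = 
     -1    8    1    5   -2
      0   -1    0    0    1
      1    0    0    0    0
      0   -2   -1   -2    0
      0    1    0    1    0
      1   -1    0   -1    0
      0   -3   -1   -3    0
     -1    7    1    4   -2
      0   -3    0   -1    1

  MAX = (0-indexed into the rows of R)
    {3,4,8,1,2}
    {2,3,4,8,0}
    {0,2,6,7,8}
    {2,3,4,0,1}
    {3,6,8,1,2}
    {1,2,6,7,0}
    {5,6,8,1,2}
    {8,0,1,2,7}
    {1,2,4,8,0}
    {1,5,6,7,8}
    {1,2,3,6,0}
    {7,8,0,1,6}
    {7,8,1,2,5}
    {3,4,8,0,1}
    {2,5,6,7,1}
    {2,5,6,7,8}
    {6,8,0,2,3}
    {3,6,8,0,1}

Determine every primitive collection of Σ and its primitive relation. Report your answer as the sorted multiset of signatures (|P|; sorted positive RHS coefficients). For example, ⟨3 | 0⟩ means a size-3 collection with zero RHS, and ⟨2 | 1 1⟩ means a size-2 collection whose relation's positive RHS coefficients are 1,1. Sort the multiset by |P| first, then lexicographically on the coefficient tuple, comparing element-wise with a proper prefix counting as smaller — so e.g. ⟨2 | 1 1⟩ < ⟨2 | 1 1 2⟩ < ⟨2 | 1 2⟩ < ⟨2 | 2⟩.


The 9 primitive collections of Σ (r=9, n=5):

  P={4,5}:  v_{4} + v_{5} = v_{2}  ⟹  sig = ⟨2 | 1⟩
  P={4,6}:  v_{4} + v_{6} = v_{3}  ⟹  sig = ⟨2 | 1⟩
  P={4,7}:  v_{4} + v_{7} = v_{0}  ⟹  sig = ⟨2 | 1⟩
  P={0,5}:  v_{0} + v_{5} = v_{2} + v_{7}  ⟹  sig = ⟨2 | 1 1⟩
  P={3,5}:  v_{3} + v_{5} = v_{2} + v_{6}  ⟹  sig = ⟨2 | 1 1⟩
  P={3,7}:  v_{3} + v_{7} = v_{0} + v_{6}  ⟹  sig = ⟨2 | 1 1⟩
  P={1,2,6,7,8}:  v_{1} + v_{2} + v_{6} + v_{7} + v_{8} = 0  ⟹  sig = ⟨5 | 0⟩
  P={0,1,2,6,8}:  v_{0} + v_{1} + v_{2} + v_{6} + v_{8} = v_{4}  ⟹  sig = ⟨5 | 1⟩
  P={0,1,2,3,8}:  v_{0} + v_{1} + v_{2} + v_{3} + v_{8} = 2·v_{4}  ⟹  sig = ⟨5 | 2⟩

Sorted signature multiset PRS(X):
{ ⟨2 | 1⟩ ×3,  ⟨2 | 1 1⟩ ×3,  ⟨5 | 0⟩,  ⟨5 | 1⟩,  ⟨5 | 2⟩ }
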